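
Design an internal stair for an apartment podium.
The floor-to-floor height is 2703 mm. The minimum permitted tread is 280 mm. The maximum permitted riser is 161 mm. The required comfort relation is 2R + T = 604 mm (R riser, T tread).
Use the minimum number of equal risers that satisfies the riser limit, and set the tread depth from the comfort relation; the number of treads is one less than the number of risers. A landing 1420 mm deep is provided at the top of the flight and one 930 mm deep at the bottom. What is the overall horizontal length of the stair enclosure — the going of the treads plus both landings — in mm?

6926 mm

⌈2703/161⌉ = 17 risers.
R = 2703 ÷ 17 = 159 mm.
T = 604 − 2·159 = 286 mm, which satisfies the 280 mm minimum.
17 risers give 16 treads; going = 16 × 286 = 4576 mm.
Add landings: 4576 + 1420 + 930 = 6926 mm.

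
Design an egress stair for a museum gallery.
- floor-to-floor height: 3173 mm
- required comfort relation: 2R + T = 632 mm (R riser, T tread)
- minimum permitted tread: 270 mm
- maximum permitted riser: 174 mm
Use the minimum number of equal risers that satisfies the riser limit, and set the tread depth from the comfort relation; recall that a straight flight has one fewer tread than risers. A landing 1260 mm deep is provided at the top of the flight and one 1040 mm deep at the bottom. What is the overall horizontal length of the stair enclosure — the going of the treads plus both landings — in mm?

7664 mm

3173 / 174 = 18.236 → round up to 19 risers.
Each riser is 3173/19 = 167 mm (≤ 174 mm).
Tread T = 632 − 2 × 167 = 298 mm (≥ 270 mm).
19 risers give 18 treads; going = 18 × 298 = 5364 mm.
Add landings: 5364 + 1260 + 1040 = 7664 mm.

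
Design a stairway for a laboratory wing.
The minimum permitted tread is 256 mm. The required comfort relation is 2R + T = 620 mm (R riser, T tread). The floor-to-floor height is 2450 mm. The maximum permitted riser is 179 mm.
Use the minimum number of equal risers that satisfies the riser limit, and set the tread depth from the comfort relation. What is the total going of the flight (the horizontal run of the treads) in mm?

2450 / 179 = 13.687 → round up to 14 risers.
Each riser is 2450/14 = 175 mm (≤ 179 mm).
T = 620 − 2·175 = 270 mm, which satisfies the 256 mm minimum.
14 risers give 13 treads; going = 13 × 270 = 3510 mm.

3510 mm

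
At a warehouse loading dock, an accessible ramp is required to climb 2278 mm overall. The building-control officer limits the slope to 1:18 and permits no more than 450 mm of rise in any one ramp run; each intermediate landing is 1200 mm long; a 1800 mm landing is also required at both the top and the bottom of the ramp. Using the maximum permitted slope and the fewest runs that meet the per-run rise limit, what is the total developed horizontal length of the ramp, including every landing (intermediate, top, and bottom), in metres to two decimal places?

50.60 m

2278 / 450 = 5.062 → round up to 6 ramp runs. That means 5 intermediate landings.
Ramp run (horizontal) at 1:18: 2278 × 18 = 41004 mm.
Intermediate landings: 5 × 1200 = 6000 mm.
Top and bottom landings: 2 × 1800 = 3600 mm.
Total = 41004 + 6000 + 3600 = 50604 mm.
= 50.60 m.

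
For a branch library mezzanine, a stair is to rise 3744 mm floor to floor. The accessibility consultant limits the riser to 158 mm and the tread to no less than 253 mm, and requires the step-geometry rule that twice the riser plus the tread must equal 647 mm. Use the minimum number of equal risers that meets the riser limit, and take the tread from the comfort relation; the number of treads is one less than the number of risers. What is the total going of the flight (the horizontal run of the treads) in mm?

3744 / 158 = 23.70, so 24 risers are needed.
R = 3744 ÷ 24 = 156 mm.
Tread T = 647 − 2 × 156 = 335 mm (≥ 253 mm).
Going = (24 − 1) × 335 = 7705 mm.

7705 mm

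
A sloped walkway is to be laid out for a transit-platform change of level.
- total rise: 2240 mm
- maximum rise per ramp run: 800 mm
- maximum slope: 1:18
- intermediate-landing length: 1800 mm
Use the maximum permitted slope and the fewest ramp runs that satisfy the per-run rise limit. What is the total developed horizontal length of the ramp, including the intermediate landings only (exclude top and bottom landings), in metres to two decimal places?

At most 800 each: 2240/800 = 2.80, giving 3 ramp runs. That means 2 intermediate landings.
Horizontal run for 2240 mm of rise at 1:18 is 2240 × 18 = 40320 mm.
2 intermediate landings contribute 2 × 1800 = 3600 mm.
Developed length = 40320 + 3600 = 43920 mm.
= 43.92 m.

43.92 m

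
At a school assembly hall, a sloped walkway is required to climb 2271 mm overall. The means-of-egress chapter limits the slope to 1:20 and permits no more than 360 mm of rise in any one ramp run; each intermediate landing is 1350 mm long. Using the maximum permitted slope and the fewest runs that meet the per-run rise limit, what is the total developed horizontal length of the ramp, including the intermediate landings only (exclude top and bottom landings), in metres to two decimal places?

2271 / 360 = 6.308 → round up to 7 ramp runs. That means 6 intermediate landings.
Horizontal run for 2271 mm of rise at 1:20 is 2271 × 20 = 45420 mm.
Intermediate landings: 6 × 1350 = 8100 mm.
Total developed length = 45420 + 8100 = 53520 mm.
= 53.52 m.

53.52 m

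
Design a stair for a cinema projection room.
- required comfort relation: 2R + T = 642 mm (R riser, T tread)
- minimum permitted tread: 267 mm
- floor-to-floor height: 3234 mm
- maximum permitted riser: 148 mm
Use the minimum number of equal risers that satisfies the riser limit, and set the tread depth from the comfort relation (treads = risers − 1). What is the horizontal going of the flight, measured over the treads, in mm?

7308 mm

⌈3234/148⌉ = 22 risers.
R = 3234 ÷ 22 = 147 mm.
T = 642 − 2·147 = 348 mm, which satisfies the 267 mm minimum.
Going = (22 − 1) × 348 = 7308 mm.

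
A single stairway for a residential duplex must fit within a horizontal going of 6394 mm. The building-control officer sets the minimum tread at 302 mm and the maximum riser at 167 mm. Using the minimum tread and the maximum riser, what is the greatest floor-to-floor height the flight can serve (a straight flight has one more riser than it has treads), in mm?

6394 / 302 = 21.17, so 21 treads fit.
Risers = treads + 1 = 22.
Maximum height = 22 × 167 = 3674 mm.

3674 mm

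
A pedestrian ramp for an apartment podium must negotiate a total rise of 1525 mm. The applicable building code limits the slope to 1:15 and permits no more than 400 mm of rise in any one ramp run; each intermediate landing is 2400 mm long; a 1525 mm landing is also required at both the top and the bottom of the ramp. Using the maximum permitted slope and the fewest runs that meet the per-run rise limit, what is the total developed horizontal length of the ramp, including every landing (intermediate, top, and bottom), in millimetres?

33125 mm

⌈1525/400⌉ = 4 ramp runs. That means 3 intermediate landings.
Ramp run (horizontal) at 1:15: 1525 × 15 = 22875 mm.
3 intermediate landings contribute 3 × 2400 = 7200 mm.
Top and bottom landings: 2 × 1525 = 3050 mm.
Total = 22875 + 7200 + 3050 = 33125 mm.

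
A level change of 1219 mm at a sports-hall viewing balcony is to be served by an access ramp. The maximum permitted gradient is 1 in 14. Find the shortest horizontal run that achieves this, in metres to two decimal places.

Run = rise × 14 = 1219 × 14 = 17066 mm.
17066 mm = 17.07 m.

17.07 m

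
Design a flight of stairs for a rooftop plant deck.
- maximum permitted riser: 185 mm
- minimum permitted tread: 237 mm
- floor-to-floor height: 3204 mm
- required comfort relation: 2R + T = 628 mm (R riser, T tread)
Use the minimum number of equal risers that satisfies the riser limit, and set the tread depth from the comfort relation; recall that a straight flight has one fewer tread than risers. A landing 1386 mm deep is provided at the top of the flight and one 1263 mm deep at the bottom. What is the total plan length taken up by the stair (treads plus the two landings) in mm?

7273 mm

At most 185 each: 3204/185 = 17.32, giving 18 risers.
Riser R = 3204 / 18 = 178 mm, within the 185 mm limit.
T = 628 − 2·178 = 272 mm, which satisfies the 237 mm minimum.
Going = (18 − 1) × 272 = 4624 mm.
Add landings: 4624 + 1386 + 1263 = 7273 mm.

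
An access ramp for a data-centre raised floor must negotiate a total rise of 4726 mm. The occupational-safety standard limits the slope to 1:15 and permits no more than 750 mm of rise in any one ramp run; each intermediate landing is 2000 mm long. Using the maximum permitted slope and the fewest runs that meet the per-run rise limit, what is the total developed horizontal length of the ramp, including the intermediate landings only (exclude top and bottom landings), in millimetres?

82890 mm

4726 / 750 = 6.30, so 7 ramp runs are needed. That means 6 intermediate landings.
Horizontal run for 4726 mm of rise at 1:15 is 4726 × 15 = 70890 mm.
Intermediate landings: 6 × 2000 = 12000 mm.
Total developed length = 70890 + 12000 = 82890 mm.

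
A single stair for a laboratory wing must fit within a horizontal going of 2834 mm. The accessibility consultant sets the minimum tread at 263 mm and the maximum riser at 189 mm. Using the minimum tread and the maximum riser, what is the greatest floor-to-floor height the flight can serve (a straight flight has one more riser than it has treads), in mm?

2079 mm

2834 / 263 = 10.78, so 10 treads fit.
Risers = treads + 1 = 11.
Maximum height = 11 × 189 = 2079 mm.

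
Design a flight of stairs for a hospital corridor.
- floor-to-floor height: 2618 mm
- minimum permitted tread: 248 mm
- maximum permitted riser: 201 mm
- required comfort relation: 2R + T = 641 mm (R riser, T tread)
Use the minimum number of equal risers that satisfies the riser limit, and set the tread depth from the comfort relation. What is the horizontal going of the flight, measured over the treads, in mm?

At most 201 each: 2618/201 = 13.02, giving 14 risers.
R = 2618 ÷ 14 = 187 mm.
From 2R + T = 641: T = 641 − 374 = 267 mm.
Treads = 14 − 1 = 13; going = 13 × 267 = 3471 mm.

3471 mm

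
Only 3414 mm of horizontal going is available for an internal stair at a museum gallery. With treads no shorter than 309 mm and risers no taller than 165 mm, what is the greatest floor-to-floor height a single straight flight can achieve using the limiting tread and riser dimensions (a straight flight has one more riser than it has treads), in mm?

3414 / 309 = 11.05, so 11 treads fit.
Risers = treads + 1 = 12.
Maximum height = 12 × 165 = 1980 mm.

1980 mm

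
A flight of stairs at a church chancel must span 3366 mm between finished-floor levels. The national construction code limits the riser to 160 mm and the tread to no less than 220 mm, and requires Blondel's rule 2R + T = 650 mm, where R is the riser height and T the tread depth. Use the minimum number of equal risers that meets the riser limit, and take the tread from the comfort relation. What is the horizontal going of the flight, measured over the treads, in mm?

7224 mm

3366 / 160 = 21.04, so 22 risers are needed.
Each riser is 3366/22 = 153 mm (≤ 160 mm).
T = 650 − 2·153 = 344 mm, which satisfies the 220 mm minimum.
Treads = 22 − 1 = 21; going = 21 × 344 = 7224 mm.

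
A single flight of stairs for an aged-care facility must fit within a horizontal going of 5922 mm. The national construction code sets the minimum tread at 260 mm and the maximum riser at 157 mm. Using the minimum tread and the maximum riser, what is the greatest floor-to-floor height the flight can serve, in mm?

5922 / 260 = 22.78, so 22 treads fit.
Risers = treads + 1 = 23.
Maximum height = 23 × 157 = 3611 mm.

3611 mm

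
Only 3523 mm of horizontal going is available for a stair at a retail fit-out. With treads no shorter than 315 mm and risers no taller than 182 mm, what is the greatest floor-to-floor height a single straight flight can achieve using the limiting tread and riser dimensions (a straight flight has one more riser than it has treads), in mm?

Treads that fit: ⌊3523 / 315⌋ = 11.
Risers = treads + 1 = 12.
Maximum height = 12 × 182 = 2184 mm.

2184 mm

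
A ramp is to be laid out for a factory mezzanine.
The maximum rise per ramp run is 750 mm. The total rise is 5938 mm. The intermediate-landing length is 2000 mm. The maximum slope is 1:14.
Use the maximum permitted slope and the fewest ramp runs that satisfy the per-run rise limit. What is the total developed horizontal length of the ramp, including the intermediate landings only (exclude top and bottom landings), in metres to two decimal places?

97.13 m

5938 / 750 = 7.92, so 8 ramp runs are needed. That means 7 intermediate landings.
Ramp run (horizontal) at 1:14: 5938 × 14 = 83132 mm.
7 intermediate landings contribute 7 × 2000 = 14000 mm.
Total developed length = 83132 + 14000 = 97132 mm.
= 97.13 m.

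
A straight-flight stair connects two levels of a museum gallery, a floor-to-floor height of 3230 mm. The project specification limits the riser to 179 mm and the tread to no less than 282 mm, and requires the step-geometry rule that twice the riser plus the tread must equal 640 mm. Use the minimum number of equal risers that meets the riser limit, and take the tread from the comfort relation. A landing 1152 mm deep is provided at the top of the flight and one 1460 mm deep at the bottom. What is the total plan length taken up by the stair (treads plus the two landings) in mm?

3230 / 179 = 18.04, so 19 risers are needed.
Riser R = 3230 / 19 = 170 mm, within the 179 mm limit.
From 2R + T = 640: T = 640 − 340 = 300 mm.
Treads = 19 − 1 = 18; going = 18 × 300 = 5400 mm.
Enclosure = 5400 + 1152 + 1460 = 8012 mm.

8012 mm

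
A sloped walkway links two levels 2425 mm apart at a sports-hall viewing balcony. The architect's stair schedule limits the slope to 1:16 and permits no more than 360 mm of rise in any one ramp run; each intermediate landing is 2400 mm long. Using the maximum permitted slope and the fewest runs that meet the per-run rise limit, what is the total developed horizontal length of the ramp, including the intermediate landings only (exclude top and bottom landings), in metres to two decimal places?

At most 360 each: 2425/360 = 6.74, giving 7 ramp runs. That means 6 intermediate landings.
Horizontal run for 2425 mm of rise at 1:16 is 2425 × 16 = 38800 mm.
6 intermediate landings contribute 6 × 2400 = 14400 mm.
Developed length = 38800 + 14400 = 53200 mm.
= 53.20 m.

53.20 m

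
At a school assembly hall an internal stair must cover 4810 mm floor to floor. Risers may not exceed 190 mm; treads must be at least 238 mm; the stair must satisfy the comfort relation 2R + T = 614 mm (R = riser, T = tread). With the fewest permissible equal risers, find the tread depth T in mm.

⌈4810/190⌉ = 26 risers.
Riser R = 4810 / 26 = 185 mm, within the 190 mm limit.
Tread T = 614 − 2 × 185 = 244 mm (≥ 238 mm).

244 mm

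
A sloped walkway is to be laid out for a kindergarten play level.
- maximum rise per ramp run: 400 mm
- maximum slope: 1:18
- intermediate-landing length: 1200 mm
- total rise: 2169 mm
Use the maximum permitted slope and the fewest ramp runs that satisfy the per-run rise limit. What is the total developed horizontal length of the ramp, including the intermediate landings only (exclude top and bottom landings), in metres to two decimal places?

45.04 m

2169 / 400 = 5.42, so 6 ramp runs are needed. That means 5 intermediate landings.
Ramp run (horizontal) at 1:18: 2169 × 18 = 39042 mm.
Intermediate landings: 5 × 1200 = 6000 mm.
Total developed length = 39042 + 6000 = 45042 mm.
= 45.04 m.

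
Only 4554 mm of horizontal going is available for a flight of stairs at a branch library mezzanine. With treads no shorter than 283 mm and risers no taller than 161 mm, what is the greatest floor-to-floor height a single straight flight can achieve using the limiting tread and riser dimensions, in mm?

4554 / 283 = 16.09, so 16 treads fit.
Risers = treads + 1 = 17.
Maximum height = 17 × 161 = 2737 mm.

2737 mm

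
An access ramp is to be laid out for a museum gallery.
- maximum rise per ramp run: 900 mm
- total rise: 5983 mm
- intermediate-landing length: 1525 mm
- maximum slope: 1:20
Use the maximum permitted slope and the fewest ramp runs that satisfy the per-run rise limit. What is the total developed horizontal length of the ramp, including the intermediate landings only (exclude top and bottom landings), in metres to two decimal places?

128.81 m

5983 / 900 = 6.65, so 7 ramp runs are needed. That means 6 intermediate landings.
Horizontal run for 5983 mm of rise at 1:20 is 5983 × 20 = 119660 mm.
Intermediate landings: 6 × 1525 = 9150 mm.
Total developed length = 119660 + 9150 = 128810 mm.
= 128.81 m.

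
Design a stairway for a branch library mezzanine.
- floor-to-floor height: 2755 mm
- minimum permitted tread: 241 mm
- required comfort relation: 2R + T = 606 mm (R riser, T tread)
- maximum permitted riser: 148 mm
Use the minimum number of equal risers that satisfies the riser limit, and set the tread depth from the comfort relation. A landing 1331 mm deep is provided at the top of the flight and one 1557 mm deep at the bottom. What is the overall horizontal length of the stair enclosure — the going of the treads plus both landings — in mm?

8576 mm

2755 / 148 = 18.615 → round up to 19 risers.
Riser R = 2755 / 19 = 145 mm, within the 148 mm limit.
From 2R + T = 606: T = 606 − 290 = 316 mm.
Treads = 19 − 1 = 18; going = 18 × 316 = 5688 mm.
Enclosure = 5688 + 1331 + 1557 = 8576 mm.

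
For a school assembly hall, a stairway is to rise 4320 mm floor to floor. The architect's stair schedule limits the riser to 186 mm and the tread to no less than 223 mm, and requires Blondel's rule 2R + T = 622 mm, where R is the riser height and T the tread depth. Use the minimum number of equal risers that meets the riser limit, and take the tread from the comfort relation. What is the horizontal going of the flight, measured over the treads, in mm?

⌈4320/186⌉ = 24 risers.
R = 4320 ÷ 24 = 180 mm.
T = 622 − 2·180 = 262 mm, which satisfies the 223 mm minimum.
Going = (24 − 1) × 262 = 6026 mm.

6026 mm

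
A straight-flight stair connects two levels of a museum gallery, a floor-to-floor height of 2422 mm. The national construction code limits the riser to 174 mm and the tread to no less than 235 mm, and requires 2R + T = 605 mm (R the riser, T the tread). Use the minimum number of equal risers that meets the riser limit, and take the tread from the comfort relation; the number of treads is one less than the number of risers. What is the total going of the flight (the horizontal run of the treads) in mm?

3367 mm

At most 174 each: 2422/174 = 13.92, giving 14 risers.
Each riser is 2422/14 = 173 mm (≤ 174 mm).
From 2R + T = 605: T = 605 − 346 = 259 mm.
14 risers give 13 treads; going = 13 × 259 = 3367 mm.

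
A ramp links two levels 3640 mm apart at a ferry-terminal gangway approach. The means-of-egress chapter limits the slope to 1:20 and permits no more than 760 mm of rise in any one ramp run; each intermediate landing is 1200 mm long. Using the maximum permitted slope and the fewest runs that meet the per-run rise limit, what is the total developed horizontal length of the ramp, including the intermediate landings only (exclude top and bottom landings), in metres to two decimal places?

77.60 m

3640 / 760 = 4.79, so 5 ramp runs are needed. That means 4 intermediate landings.
Ramp run (horizontal) at 1:20: 3640 × 20 = 72800 mm.
4 intermediate landings contribute 4 × 1200 = 4800 mm.
Total developed length = 72800 + 4800 = 77600 mm.
= 77.60 m.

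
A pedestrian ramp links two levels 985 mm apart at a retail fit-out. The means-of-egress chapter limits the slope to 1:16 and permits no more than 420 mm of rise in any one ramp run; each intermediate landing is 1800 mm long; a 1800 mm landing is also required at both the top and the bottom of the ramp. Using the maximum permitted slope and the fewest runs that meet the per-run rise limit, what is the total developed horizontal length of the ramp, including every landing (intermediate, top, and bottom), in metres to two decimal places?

985 / 420 = 2.345 → round up to 3 ramp runs. That means 2 intermediate landings.
Ramp run (horizontal) at 1:16: 985 × 16 = 15760 mm.
2 intermediate landings contribute 2 × 1800 = 3600 mm.
Top and bottom landings: 2 × 1800 = 3600 mm.
Total = 15760 + 3600 + 3600 = 22960 mm.
= 22.96 m.

22.96 m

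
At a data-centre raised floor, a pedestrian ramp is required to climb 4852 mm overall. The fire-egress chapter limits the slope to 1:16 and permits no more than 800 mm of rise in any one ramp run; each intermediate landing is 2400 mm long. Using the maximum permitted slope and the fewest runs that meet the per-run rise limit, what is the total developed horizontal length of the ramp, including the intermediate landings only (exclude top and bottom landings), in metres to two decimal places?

4852 / 800 = 6.07, so 7 ramp runs are needed. That means 6 intermediate landings.
Horizontal run for 4852 mm of rise at 1:16 is 4852 × 16 = 77632 mm.
Intermediate landings: 6 × 2400 = 14400 mm.
Developed length = 77632 + 14400 = 92032 mm.
= 92.03 m.

92.03 m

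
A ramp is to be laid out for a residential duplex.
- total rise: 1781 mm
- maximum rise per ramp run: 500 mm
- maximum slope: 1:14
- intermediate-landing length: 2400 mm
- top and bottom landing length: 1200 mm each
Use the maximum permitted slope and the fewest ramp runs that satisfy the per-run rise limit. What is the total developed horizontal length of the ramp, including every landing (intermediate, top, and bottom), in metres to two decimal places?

1781 / 500 = 3.56, so 4 ramp runs are needed. That means 3 intermediate landings.
Horizontal run for 1781 mm of rise at 1:14 is 1781 × 14 = 24934 mm.
Intermediate landings: 3 × 2400 = 7200 mm.
Top and bottom landings: 2 × 1200 = 2400 mm.
Total = 24934 + 7200 + 2400 = 34534 mm.
= 34.53 m.

34.53 m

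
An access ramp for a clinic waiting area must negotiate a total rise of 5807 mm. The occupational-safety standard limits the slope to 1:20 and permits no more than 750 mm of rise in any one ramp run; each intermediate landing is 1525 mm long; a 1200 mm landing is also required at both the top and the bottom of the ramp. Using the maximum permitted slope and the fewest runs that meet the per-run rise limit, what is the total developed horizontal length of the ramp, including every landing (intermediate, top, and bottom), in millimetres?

129215 mm

⌈5807/750⌉ = 8 ramp runs. That means 7 intermediate landings.
Horizontal run for 5807 mm of rise at 1:20 is 5807 × 20 = 116140 mm.
7 intermediate landings contribute 7 × 1525 = 10675 mm.
Top and bottom landings: 2 × 1200 = 2400 mm.
Total = 116140 + 10675 + 2400 = 129215 mm.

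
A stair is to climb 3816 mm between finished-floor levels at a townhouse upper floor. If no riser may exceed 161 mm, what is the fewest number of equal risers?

⌈3816/161⌉ = 24 risers.

24 risers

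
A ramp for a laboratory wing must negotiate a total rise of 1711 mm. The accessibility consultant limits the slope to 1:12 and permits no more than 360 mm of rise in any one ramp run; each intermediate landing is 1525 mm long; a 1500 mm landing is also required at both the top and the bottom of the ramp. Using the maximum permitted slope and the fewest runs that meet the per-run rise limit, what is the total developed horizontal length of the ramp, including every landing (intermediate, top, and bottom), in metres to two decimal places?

⌈1711/360⌉ = 5 ramp runs. That means 4 intermediate landings.
Ramp run (horizontal) at 1:12: 1711 × 12 = 20532 mm.
Intermediate landings: 4 × 1525 = 6100 mm.
Top and bottom landings: 2 × 1500 = 3000 mm.
Total = 20532 + 6100 + 3000 = 29632 mm.
= 29.63 m.

29.63 m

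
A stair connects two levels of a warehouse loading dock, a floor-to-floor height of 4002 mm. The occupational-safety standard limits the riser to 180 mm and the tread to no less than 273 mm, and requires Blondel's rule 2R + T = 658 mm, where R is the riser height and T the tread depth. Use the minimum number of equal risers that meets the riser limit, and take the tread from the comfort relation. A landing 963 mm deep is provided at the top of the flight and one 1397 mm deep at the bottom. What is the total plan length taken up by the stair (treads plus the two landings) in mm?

4002 / 180 = 22.23, so 23 risers are needed.
R = 4002 ÷ 23 = 174 mm.
Tread T = 658 − 2 × 174 = 310 mm (≥ 273 mm).
23 risers give 22 treads; going = 22 × 310 = 6820 mm.
Add landings: 6820 + 963 + 1397 = 9180 mm.

9180 mm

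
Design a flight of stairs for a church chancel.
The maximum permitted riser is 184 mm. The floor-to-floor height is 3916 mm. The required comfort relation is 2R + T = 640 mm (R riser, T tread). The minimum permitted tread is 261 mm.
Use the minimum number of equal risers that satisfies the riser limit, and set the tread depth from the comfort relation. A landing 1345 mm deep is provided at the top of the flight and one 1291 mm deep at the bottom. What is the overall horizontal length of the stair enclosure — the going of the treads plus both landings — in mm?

3916 / 184 = 21.28, so 22 risers are needed.
R = 3916 ÷ 22 = 178 mm.
Tread T = 640 − 2 × 178 = 284 mm (≥ 261 mm).
Going = (22 − 1) × 284 = 5964 mm.
Add landings: 5964 + 1345 + 1291 = 8600 mm.

8600 mm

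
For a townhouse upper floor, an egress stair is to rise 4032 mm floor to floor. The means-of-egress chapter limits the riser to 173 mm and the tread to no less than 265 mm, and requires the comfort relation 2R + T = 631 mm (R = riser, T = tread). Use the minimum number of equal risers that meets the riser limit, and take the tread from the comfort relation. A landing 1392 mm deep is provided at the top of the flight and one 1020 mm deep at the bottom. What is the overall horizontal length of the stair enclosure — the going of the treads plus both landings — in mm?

4032 / 173 = 23.31, so 24 risers are needed.
Riser R = 4032 / 24 = 168 mm, within the 173 mm limit.
T = 631 − 2·168 = 295 mm, which satisfies the 265 mm minimum.
Going = (24 − 1) × 295 = 6785 mm.
Enclosure = 6785 + 1392 + 1020 = 9197 mm.

9197 mm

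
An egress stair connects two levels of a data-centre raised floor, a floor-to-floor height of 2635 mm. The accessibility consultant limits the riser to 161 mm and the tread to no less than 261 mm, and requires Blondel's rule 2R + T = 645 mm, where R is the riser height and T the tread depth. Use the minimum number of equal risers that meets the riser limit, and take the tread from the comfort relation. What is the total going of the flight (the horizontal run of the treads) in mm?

At most 161 each: 2635/161 = 16.37, giving 17 risers.
R = 2635 ÷ 17 = 155 mm.
Tread T = 645 − 2 × 155 = 335 mm (≥ 261 mm).
17 risers give 16 treads; going = 16 × 335 = 5360 mm.

5360 mm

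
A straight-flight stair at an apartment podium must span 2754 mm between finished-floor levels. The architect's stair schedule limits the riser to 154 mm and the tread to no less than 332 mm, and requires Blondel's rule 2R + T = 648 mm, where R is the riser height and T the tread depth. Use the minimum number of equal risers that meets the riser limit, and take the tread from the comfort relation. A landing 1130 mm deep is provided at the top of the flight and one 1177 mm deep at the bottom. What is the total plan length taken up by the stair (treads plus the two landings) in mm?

At most 154 each: 2754/154 = 17.88, giving 18 risers.
Each riser is 2754/18 = 153 mm (≤ 154 mm).
T = 648 − 2·153 = 342 mm, which satisfies the 332 mm minimum.
18 risers give 17 treads; going = 17 × 342 = 5814 mm.
Enclosure = 5814 + 1130 + 1177 = 8121 mm.

8121 mm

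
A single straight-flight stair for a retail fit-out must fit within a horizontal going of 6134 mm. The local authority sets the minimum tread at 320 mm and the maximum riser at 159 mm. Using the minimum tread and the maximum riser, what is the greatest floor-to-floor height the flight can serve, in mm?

3180 mm

Treads that fit: ⌊6134 / 320⌋ = 19.
Risers = treads + 1 = 20.
Maximum height = 20 × 159 = 3180 mm.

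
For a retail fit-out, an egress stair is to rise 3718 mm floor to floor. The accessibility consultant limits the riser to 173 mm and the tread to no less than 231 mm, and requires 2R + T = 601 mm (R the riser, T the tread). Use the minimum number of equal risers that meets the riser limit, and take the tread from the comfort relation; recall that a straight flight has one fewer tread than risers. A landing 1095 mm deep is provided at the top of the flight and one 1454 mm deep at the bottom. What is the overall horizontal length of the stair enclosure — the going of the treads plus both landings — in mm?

8072 mm

3718 / 173 = 21.491 → round up to 22 risers.
Each riser is 3718/22 = 169 mm (≤ 173 mm).
From 2R + T = 601: T = 601 − 338 = 263 mm.
22 risers give 21 treads; going = 21 × 263 = 5523 mm.
Add landings: 5523 + 1095 + 1454 = 8072 mm.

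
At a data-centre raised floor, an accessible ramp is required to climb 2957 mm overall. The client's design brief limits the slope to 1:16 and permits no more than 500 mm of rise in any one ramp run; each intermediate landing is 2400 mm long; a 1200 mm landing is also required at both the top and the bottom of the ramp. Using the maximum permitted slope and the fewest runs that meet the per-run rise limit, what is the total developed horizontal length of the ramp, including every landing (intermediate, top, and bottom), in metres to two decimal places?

At most 500 each: 2957/500 = 5.91, giving 6 ramp runs. That means 5 intermediate landings.
Ramp run (horizontal) at 1:16: 2957 × 16 = 47312 mm.
5 intermediate landings contribute 5 × 2400 = 12000 mm.
Top and bottom landings: 2 × 1200 = 2400 mm.
Total = 47312 + 12000 + 2400 = 61712 mm.
= 61.71 m.

61.71 m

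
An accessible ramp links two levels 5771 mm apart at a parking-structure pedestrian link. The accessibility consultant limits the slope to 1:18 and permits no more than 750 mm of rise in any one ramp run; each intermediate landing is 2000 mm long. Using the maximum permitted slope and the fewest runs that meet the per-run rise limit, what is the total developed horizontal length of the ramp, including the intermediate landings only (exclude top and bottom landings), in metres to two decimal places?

117.88 m

At most 750 each: 5771/750 = 7.69, giving 8 ramp runs. That means 7 intermediate landings.
Horizontal run for 5771 mm of rise at 1:18 is 5771 × 18 = 103878 mm.
7 intermediate landings contribute 7 × 2000 = 14000 mm.
Total developed length = 103878 + 14000 = 117878 mm.
= 117.88 m.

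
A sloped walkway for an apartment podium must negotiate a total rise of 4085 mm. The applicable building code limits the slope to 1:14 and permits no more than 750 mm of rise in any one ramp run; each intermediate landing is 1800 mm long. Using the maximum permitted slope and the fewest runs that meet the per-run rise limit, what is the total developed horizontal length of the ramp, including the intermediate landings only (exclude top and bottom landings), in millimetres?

66190 mm

4085 / 750 = 5.45, so 6 ramp runs are needed. That means 5 intermediate landings.
Ramp run (horizontal) at 1:14: 4085 × 14 = 57190 mm.
Intermediate landings: 5 × 1800 = 9000 mm.
Total developed length = 57190 + 9000 = 66190 mm.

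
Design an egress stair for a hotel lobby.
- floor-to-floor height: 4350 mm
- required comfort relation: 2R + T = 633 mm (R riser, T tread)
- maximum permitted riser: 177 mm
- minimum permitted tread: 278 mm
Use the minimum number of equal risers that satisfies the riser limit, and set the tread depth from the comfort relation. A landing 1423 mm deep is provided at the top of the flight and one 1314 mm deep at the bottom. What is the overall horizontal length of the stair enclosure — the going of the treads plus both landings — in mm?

9577 mm

⌈4350/177⌉ = 25 risers.
Each riser is 4350/25 = 174 mm (≤ 177 mm).
From 2R + T = 633: T = 633 − 348 = 285 mm.
Treads = 25 − 1 = 24; going = 24 × 285 = 6840 mm.
Add landings: 6840 + 1423 + 1314 = 9577 mm.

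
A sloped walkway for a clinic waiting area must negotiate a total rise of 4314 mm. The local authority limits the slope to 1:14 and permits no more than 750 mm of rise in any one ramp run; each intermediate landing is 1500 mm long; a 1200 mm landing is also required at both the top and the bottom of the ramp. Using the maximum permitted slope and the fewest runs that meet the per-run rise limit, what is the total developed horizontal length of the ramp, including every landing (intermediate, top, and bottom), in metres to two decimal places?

70.30 m

4314 / 750 = 5.75, so 6 ramp runs are needed. That means 5 intermediate landings.
Horizontal run for 4314 mm of rise at 1:14 is 4314 × 14 = 60396 mm.
5 intermediate landings contribute 5 × 1500 = 7500 mm.
Top and bottom landings: 2 × 1200 = 2400 mm.
Total = 60396 + 7500 + 2400 = 70296 mm.
= 70.30 m.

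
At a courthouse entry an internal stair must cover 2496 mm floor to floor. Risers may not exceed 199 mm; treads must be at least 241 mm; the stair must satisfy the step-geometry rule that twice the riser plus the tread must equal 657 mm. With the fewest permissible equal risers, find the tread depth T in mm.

273 mm

⌈2496/199⌉ = 13 risers.
Riser R = 2496 / 13 = 192 mm, within the 199 mm limit.
T = 657 − 2·192 = 273 mm, which satisfies the 241 mm minimum.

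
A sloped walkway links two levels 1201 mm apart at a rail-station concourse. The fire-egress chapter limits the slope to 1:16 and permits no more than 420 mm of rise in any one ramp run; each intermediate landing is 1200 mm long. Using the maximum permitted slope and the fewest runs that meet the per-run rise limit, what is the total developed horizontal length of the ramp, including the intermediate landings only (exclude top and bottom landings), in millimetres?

⌈1201/420⌉ = 3 ramp runs. That means 2 intermediate landings.
Ramp run (horizontal) at 1:16: 1201 × 16 = 19216 mm.
2 intermediate landings contribute 2 × 1200 = 2400 mm.
Developed length = 19216 + 2400 = 21616 mm.

21616 mm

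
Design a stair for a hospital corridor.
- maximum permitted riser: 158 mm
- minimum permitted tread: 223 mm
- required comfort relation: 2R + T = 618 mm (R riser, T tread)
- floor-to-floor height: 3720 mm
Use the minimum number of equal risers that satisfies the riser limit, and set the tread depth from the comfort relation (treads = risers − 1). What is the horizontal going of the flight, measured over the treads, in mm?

3720 / 158 = 23.544 → round up to 24 risers.
R = 3720 ÷ 24 = 155 mm.
Tread T = 618 − 2 × 155 = 308 mm (≥ 223 mm).
Treads = 24 − 1 = 23; going = 23 × 308 = 7084 mm.

7084 mm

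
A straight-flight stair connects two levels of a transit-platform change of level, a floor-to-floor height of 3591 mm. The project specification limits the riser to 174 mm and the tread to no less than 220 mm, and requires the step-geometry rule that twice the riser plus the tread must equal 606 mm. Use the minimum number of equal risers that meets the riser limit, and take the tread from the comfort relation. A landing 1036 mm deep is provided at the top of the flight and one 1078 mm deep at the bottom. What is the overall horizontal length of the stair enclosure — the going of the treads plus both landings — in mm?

7394 mm

At most 174 each: 3591/174 = 20.64, giving 21 risers.
Riser R = 3591 / 21 = 171 mm, within the 174 mm limit.
T = 606 − 2·171 = 264 mm, which satisfies the 220 mm minimum.
Treads = 21 − 1 = 20; going = 20 × 264 = 5280 mm.
Enclosure = 5280 + 1036 + 1078 = 7394 mm.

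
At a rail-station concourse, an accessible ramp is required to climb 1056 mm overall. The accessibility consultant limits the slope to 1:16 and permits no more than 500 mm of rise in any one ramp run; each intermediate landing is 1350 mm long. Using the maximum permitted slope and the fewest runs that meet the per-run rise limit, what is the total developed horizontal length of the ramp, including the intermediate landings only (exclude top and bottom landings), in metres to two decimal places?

1056 / 500 = 2.11, so 3 ramp runs are needed. That means 2 intermediate landings.
Ramp run (horizontal) at 1:16: 1056 × 16 = 16896 mm.
2 intermediate landings contribute 2 × 1350 = 2700 mm.
Developed length = 16896 + 2700 = 19596 mm.
= 19.60 m.

19.60 m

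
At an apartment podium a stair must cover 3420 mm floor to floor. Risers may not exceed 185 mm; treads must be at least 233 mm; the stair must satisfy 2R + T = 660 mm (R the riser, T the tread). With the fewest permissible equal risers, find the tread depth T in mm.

At most 185 each: 3420/185 = 18.49, giving 19 risers.
Riser R = 3420 / 19 = 180 mm, within the 185 mm limit.
T = 660 − 2·180 = 300 mm, which satisfies the 233 mm minimum.

300 mm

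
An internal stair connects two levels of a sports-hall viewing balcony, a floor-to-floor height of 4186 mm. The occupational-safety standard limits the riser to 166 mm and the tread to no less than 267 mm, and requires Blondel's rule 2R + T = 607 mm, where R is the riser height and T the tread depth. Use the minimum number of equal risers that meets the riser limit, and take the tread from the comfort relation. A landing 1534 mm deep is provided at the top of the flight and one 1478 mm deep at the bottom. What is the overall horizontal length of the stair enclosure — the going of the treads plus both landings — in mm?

10137 mm

⌈4186/166⌉ = 26 risers.
R = 4186 ÷ 26 = 161 mm.
T = 607 − 2·161 = 285 mm, which satisfies the 267 mm minimum.
Treads = 26 − 1 = 25; going = 25 × 285 = 7125 mm.
Enclosure = 7125 + 1534 + 1478 = 10137 mm.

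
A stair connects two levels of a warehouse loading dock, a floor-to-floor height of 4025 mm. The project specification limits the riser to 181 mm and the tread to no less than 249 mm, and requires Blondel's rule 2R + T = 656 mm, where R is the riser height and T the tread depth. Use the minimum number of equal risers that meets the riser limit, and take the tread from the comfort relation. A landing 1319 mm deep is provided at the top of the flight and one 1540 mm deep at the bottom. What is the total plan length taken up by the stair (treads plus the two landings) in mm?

9591 mm

At most 181 each: 4025/181 = 22.24, giving 23 risers.
R = 4025 ÷ 23 = 175 mm.
Tread T = 656 − 2 × 175 = 306 mm (≥ 249 mm).
Going = (23 − 1) × 306 = 6732 mm.
Enclosure = 6732 + 1319 + 1540 = 9591 mm.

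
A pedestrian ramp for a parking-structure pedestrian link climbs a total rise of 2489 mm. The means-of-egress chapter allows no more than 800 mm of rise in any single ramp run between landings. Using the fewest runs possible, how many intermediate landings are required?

3 intermediate landings

2489 / 800 = 3.11, so 4 ramp runs are needed.
4 runs are separated by 3 intermediate landings.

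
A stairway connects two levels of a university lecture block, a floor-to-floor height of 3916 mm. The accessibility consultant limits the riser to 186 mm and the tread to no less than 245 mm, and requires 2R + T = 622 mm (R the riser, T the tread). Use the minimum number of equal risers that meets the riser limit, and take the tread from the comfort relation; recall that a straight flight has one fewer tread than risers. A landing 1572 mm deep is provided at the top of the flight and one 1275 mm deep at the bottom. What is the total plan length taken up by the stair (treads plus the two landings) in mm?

8433 mm

⌈3916/186⌉ = 22 risers.
R = 3916 ÷ 22 = 178 mm.
Tread T = 622 − 2 × 178 = 266 mm (≥ 245 mm).
Treads = 22 − 1 = 21; going = 21 × 266 = 5586 mm.
Enclosure = 5586 + 1572 + 1275 = 8433 mm.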